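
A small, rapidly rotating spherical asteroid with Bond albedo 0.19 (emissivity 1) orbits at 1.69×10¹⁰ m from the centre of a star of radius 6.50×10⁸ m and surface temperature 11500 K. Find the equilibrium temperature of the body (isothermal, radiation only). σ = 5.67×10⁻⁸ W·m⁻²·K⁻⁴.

T ≈ 1510 K

The star's surface emits σT_*⁴; at distance d the flux is S = σT_*⁴(R_*/d)².
S = 5.67×10⁻⁸·(11500)⁴·(6.50×10⁸/1.69×10¹⁰)² = 1.467×10⁶ W/m².
For an isothermal sphere T⁴ = (1−a)S/(4σ) = 5.239×10¹² K⁴.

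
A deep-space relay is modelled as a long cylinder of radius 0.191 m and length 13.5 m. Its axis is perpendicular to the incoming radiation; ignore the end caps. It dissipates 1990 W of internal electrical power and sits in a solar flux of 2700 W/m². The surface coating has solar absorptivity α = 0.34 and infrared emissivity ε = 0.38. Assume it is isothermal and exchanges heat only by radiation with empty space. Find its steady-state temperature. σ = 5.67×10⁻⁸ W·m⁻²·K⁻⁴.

T ≈ 373 K

At steady state, absorbed solar power + internal power = radiated power.
Absorbed: α·S·A_cross = 0.34·2700·5.157 = 4734 W (cross-section 2rL).
Total input = 4734 + 1990 = 6724 W.
Radiated: εσ·A_surf·T⁴ with A_surf = 2πrL = 16.20 m².
T⁴ = 6724/(0.38·5.67×10⁻⁸·16.20) = 1.926×10¹⁰ K⁴.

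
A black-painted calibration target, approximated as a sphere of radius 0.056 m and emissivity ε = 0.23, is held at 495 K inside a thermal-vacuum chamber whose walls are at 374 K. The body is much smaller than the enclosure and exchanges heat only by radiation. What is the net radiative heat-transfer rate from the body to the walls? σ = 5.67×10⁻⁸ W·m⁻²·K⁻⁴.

For a small grey body in a large enclosure: P_net = εσA(T_body⁴ − T_wall⁴).
A = 4πr² = 0.03941 m²; T_body⁴ − T_wall⁴ = 6.004×10¹⁰ − 1.957×10¹⁰ = 4.047×10¹⁰ K⁴.
|P_net| = 0.23·5.67×10⁻⁸·0.03941·4.047×10¹⁰.

P_net ≈ 20.8 W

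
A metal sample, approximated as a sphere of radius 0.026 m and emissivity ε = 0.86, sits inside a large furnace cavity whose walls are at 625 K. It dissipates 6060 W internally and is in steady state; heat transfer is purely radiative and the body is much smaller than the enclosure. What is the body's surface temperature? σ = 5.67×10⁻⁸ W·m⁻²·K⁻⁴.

For a small grey body in a large enclosure, net radiated power = εσA(T⁴ − T_w⁴).
Steady state: P = εσA(T⁴ − T_w⁴) with A = 4πr² = 0.008495 m².
T⁴ = P/(εσA) + T_w⁴ = 6060/(0.86·5.67×10⁻⁸·0.008495) + (625)⁴
    = 1.463×10¹³ + 1.526×10¹¹ = 1.478×10¹³ K⁴.

T ≈ 1960 K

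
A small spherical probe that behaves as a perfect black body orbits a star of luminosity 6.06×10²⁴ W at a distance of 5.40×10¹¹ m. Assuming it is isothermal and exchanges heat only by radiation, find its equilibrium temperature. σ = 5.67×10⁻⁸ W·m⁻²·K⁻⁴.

T ≈ 52.0 K

First find the stellar flux at distance d: S = L/(4πd²) = 6.06×10²⁴/(4π·(5.40×10¹¹)²) = 1.654 W/m².
For an isothermal sphere, absorbed (1−a)S·πr² = emitted σ·4πr²·T⁴, so T⁴ = (1−a)S/(4σ).
T⁴ = 1.00·1.654/(4·5.67×10⁻⁸) = 7.292×10⁶ K⁴.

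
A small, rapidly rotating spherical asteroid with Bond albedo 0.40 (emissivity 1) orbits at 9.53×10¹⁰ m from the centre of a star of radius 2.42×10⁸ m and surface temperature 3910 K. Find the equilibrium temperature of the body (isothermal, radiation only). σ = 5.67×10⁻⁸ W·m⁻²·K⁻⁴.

T ≈ 123 K

The star's surface emits σT_*⁴; at distance d the flux is S = σT_*⁴(R_*/d)².
S = 5.67×10⁻⁸·(3910)⁴·(2.42×10⁸/9.53×10¹⁰)² = 85.45 W/m².
For an isothermal sphere T⁴ = (1−a)S/(4σ) = 2.261×10⁸ K⁴.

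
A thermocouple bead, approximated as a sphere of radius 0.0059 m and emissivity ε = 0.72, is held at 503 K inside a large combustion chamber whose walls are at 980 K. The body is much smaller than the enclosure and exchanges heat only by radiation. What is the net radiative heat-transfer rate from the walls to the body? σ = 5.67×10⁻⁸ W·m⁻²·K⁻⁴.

For a small grey body in a large enclosure: P_net = εσA(T_body⁴ − T_wall⁴).
A = 4πr² = 4.374×10⁻⁴ m²; T_body⁴ − T_wall⁴ = 6.401×10¹⁰ − 9.224×10¹¹ = -8.584×10¹¹ K⁴.
|P_net| = 0.72·5.67×10⁻⁸·4.374×10⁻⁴·8.584×10¹¹.

P_net ≈ 15.3 W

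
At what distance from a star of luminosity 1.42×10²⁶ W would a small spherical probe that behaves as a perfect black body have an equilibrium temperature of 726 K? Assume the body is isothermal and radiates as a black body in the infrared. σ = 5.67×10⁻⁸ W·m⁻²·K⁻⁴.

d ≈ 1.34×10¹⁰ m

For an isothermal black-emitting sphere, (1−a)S·πr² = σ·4πr²·T⁴ ⇒ S = 4σT⁴/(1−a).
S = 4·5.67×10⁻⁸·(726)⁴/1.00 = 63010 W/m².
Flux falls as S = L/(4πd²), so d = √(L/(4πS)) = √(1.42×10²⁶/(4π·63010)).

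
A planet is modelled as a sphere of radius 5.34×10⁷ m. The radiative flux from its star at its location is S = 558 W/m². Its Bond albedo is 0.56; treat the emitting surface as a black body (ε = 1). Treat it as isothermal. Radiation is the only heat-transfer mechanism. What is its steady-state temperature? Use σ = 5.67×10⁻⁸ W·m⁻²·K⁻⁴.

At equilibrium, absorbed power = emitted power.
Absorbing cross-section = πr² = 8.958×10¹⁵ m²; emitting surface = 4πr² = 3.583×10¹⁶ m² (ratio 4).
(1−a)S·A_cross = εσ·A_surf·T⁴  ⇒  T⁴ = (1−a)S/(4σ).
T⁴ = 0.440·558/(4·5.67×10⁻⁸) = 1.083×10⁹ K⁴.
T = (1.083×10⁹)^(1/4).

T ≈ 181 K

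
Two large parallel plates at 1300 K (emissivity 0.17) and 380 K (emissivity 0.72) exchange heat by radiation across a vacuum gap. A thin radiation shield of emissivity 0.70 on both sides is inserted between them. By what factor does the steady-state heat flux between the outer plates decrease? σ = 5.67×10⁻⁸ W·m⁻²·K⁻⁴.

Without shield: q₀ = σΔ(T⁴)/(1/ε₁+1/ε₂−1) with denominator 6.271.
With shield the two gaps are in series; the resistances add: (1/ε₁+1/ε_s−1)+(1/ε_s+1/ε₂−1) = 6.311+1.817 = 8.128.
Heat-flux ratio q₀/q = 8.128/6.271.

factor ≈ 1.30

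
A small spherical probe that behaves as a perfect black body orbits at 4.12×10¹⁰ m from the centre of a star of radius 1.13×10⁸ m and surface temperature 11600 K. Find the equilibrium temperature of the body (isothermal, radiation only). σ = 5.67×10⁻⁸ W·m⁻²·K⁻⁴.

T ≈ 430 K

The star's surface emits σT_*⁴; at distance d the flux is S = σT_*⁴(R_*/d)².
S = 5.67×10⁻⁸·(11600)⁴·(1.13×10⁸/4.12×10¹⁰)² = 7723 W/m².
For an isothermal sphere T⁴ = (1−a)S/(4σ) = 3.405×10¹⁰ K⁴.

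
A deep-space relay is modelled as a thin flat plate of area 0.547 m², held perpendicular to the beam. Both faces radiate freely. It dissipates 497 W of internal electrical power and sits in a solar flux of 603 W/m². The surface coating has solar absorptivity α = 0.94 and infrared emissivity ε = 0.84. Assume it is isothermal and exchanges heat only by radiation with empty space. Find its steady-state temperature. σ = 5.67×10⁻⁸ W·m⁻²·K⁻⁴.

At steady state, absorbed solar power + internal power = radiated power.
Absorbed: α·S·A_cross = 0.94·603·0.5470 = 310.1 W (cross-section A).
Total input = 310.1 + 497 = 807.1 W.
Radiated: εσ·A_surf·T⁴ with A_surf = 2A = 1.094 m².
T⁴ = 807.1/(0.84·5.67×10⁻⁸·1.094) = 1.549×10¹⁰ K⁴.

T ≈ 353 K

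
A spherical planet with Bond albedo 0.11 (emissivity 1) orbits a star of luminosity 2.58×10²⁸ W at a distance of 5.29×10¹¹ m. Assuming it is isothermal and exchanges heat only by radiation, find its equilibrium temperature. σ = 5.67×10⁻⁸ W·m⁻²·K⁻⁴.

T ≈ 412 K

First find the stellar flux at distance d: S = L/(4πd²) = 2.58×10²⁸/(4π·(5.29×10¹¹)²) = 7337 W/m².
For an isothermal sphere, absorbed (1−a)S·πr² = emitted σ·4πr²·T⁴, so T⁴ = (1−a)S/(4σ).
T⁴ = 0.890·7337/(4·5.67×10⁻⁸) = 2.879×10¹⁰ K⁴.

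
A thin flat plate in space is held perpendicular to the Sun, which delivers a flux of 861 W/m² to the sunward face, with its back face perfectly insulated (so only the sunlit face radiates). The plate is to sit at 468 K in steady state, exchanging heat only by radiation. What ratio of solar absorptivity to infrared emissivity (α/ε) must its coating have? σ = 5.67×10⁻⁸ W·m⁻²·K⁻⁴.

Balance: αS·A = εσ·1A·T⁴ ⇒ α/ε = σT⁴/S.
α/ε = 5.67×10⁻⁸·(468)⁴/861 = 5.67×10⁻⁸·4.797×10¹⁰/861.

α/ε ≈ 3.16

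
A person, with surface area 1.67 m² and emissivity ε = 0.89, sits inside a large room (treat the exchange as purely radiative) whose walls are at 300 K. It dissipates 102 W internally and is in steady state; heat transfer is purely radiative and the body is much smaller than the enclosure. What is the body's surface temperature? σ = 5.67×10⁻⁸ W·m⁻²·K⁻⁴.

For a small grey body in a large enclosure, net radiated power = εσA(T⁴ − T_w⁴).
Steady state: P = εσA(T⁴ − T_w⁴) with A = 1.67 m².
T⁴ = P/(εσA) + T_w⁴ = 102/(0.89·5.67×10⁻⁸·1.670) + (300)⁴
    = 1.210×10⁹ + 8.100×10⁹ = 9.310×10⁹ K⁴.

T ≈ 311 K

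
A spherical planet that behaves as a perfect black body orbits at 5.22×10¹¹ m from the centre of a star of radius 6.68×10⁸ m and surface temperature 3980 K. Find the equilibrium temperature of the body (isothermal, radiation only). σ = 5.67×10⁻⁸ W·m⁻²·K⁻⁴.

T ≈ 101 K

The star's surface emits σT_*⁴; at distance d the flux is S = σT_*⁴(R_*/d)².
S = 5.67×10⁻⁸·(3980)⁴·(6.68×10⁸/5.22×10¹¹)² = 23.30 W/m².
For an isothermal sphere T⁴ = (1−a)S/(4σ) = 1.027×10⁸ K⁴.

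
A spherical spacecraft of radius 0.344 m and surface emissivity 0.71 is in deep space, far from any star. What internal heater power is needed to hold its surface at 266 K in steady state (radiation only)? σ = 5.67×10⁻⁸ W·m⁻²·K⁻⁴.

P = εσ·4πr²·T⁴.
4πr² = 1.487 m²; T⁴ = 5.006×10⁹ K⁴.
P = 0.71·5.67×10⁻⁸·1.487·5.006×10⁹.

P ≈ 300 W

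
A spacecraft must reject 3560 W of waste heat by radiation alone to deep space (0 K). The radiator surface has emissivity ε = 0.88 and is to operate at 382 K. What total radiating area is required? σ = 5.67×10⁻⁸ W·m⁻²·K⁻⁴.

P = εσA T⁴ ⇒ A = P/(εσT⁴).
T⁴ = 2.129×10¹⁰ K⁴.
A = 3560/(0.88 × 5.67×10⁻⁸ × 2.129×10¹⁰).

A ≈ 3.35 m²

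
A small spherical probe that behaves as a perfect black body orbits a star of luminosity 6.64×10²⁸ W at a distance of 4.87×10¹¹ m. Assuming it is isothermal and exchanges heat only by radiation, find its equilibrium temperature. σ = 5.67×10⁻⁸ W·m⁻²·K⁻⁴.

First find the stellar flux at distance d: S = L/(4πd²) = 6.64×10²⁸/(4π·(4.87×10¹¹)²) = 22280 W/m².
For an isothermal sphere, absorbed (1−a)S·πr² = emitted σ·4πr²·T⁴, so T⁴ = (1−a)S/(4σ).
T⁴ = 1.00·22280/(4·5.67×10⁻⁸) = 9.823×10¹⁰ K⁴.

T ≈ 560 K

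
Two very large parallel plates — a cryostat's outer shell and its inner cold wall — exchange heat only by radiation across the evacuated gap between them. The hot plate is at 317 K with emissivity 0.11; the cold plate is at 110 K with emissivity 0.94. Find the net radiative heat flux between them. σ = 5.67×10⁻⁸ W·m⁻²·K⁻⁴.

For two infinite grey parallel plates, q = σ(T₁⁴ − T₂⁴)/(1/ε₁ + 1/ε₂ − 1).
T₁⁴ − T₂⁴ = 1.010×10¹⁰ − 1.464×10⁸ = 9.952×10⁹ K⁴.
1/ε₁ + 1/ε₂ − 1 = 9.091 + 1.064 − 1 = 9.155.
q = 5.67×10⁻⁸ × 9.952×10⁹ / 9.155.

q ≈ 61.6 W/m²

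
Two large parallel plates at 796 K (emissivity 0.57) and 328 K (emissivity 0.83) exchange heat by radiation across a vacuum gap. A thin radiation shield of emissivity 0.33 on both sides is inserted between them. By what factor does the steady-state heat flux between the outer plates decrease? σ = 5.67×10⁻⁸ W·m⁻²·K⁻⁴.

Without shield: q₀ = σΔ(T⁴)/(1/ε₁+1/ε₂−1) with denominator 1.959.
With shield the two gaps are in series; the resistances add: (1/ε₁+1/ε_s−1)+(1/ε_s+1/ε₂−1) = 3.785+3.235 = 7.020.
Heat-flux ratio q₀/q = 7.020/1.959.

factor ≈ 3.58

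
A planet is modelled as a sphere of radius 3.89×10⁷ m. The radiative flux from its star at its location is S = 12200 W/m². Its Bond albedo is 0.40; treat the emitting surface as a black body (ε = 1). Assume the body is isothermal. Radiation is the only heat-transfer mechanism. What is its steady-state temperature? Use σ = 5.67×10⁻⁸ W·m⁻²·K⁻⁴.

T ≈ 424 K

At equilibrium, absorbed power = emitted power.
Absorbing cross-section = πr² = 4.754×10¹⁵ m²; emitting surface = 4πr² = 1.902×10¹⁶ m² (ratio 4).
(1−a)S·A_cross = εσ·A_surf·T⁴  ⇒  T⁴ = (1−a)S/(4σ).
T⁴ = 0.600·12200/(4·5.67×10⁻⁸) = 3.228×10¹⁰ K⁴.
T = (3.228×10¹⁰)^(1/4).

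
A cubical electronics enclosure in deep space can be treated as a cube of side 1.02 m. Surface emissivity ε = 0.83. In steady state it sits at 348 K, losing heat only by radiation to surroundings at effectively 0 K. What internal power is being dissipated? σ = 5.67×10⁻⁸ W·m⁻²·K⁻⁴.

P ≈ 4310 W

Steady state: P = εσA T⁴.
A = 6L² = 6.242 m²; T⁴ = (348)⁴ = 1.467×10¹⁰ K⁴.
P = 0.83 × 5.67×10⁻⁸ × 6.242 × 1.467×10¹⁰.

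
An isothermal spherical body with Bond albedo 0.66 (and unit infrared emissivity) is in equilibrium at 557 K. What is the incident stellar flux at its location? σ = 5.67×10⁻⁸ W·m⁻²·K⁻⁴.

(1−a)S·πr² = σ·4πr²·T⁴ ⇒ S = 4σT⁴/(1−a).
S = 4·5.67×10⁻⁸·9.625×10¹⁰/0.340.

S ≈ 64200 W/m²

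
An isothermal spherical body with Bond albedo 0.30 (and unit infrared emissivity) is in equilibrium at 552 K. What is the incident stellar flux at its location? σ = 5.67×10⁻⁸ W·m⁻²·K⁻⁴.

S ≈ 30100 W/m²

(1−a)S·πr² = σ·4πr²·T⁴ ⇒ S = 4σT⁴/(1−a).
S = 4·5.67×10⁻⁸·9.284×10¹⁰/0.700.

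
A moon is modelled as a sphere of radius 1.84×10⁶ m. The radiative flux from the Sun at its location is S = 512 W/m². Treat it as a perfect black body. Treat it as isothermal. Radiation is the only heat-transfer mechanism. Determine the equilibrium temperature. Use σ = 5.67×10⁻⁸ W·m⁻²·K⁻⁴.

At equilibrium, absorbed power = emitted power.
Absorbing cross-section = πr² = 1.064×10¹³ m²; emitting surface = 4πr² = 4.254×10¹³ m² (ratio 4).
S·A_cross = εσ·A_surf·T⁴  ⇒  T⁴ = S/(4σ).
T⁴ = 1.00·512/(4·5.67×10⁻⁸) = 2.257×10⁹ K⁴.
T = (2.257×10⁹)^(1/4).

T ≈ 218 K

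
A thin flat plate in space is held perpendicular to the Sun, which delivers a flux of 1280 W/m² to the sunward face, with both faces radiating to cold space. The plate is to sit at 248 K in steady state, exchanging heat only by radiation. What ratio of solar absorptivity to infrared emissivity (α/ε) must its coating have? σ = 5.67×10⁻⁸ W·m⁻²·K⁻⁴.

Balance: αS·A = εσ·2A·T⁴ ⇒ α/ε = 2σT⁴/S.
α/ε = 2·5.67×10⁻⁸·(248)⁴/1280 = 2·5.67×10⁻⁸·3.783×10⁹/1280.

α/ε ≈ 0.335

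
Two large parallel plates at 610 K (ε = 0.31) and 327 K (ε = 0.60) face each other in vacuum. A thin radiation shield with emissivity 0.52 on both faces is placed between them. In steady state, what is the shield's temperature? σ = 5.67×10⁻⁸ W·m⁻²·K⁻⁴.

T_s ≈ 495 K

In steady state the net flux on the hot side equals that on the cold side.
σ(T₁⁴−T_s⁴)/D₁ = σ(T_s⁴−T₂⁴)/D₂, with D₁ = 1/ε₁+1/ε_s−1 = 4.149, D₂ = 1/ε_s+1/ε₂−1 = 2.590.
Solve for T_s⁴: T_s⁴ = (D₂·T₁⁴ + D₁·T₂⁴)/(D₁+D₂) = 6.025×10¹⁰ K⁴.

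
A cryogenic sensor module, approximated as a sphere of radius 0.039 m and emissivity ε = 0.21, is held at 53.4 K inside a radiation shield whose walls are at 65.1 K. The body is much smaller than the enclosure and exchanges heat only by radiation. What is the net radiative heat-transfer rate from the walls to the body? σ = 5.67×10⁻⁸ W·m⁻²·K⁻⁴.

P_net ≈ 0.00224 W

For a small grey body in a large enclosure: P_net = εσA(T_body⁴ − T_wall⁴).
A = 4πr² = 0.01911 m²; T_body⁴ − T_wall⁴ = 8.131×10⁶ − 1.796×10⁷ = -9.829×10⁶ K⁴.
|P_net| = 0.21·5.67×10⁻⁸·0.01911·9.829×10⁶.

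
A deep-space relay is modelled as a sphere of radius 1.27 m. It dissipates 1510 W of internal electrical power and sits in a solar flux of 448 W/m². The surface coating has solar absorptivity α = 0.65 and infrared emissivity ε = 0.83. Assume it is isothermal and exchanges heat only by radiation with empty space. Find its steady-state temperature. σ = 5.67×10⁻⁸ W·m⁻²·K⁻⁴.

T ≈ 237 K

At steady state, absorbed solar power + internal power = radiated power.
Absorbed: α·S·A_cross = 0.65·448·5.067 = 1476 W (cross-section πr²).
Total input = 1476 + 1510 = 2986 W.
Radiated: εσ·A_surf·T⁴ with A_surf = 4πr² = 20.27 m².
T⁴ = 2986/(0.83·5.67×10⁻⁸·20.27) = 3.130×10⁹ K⁴.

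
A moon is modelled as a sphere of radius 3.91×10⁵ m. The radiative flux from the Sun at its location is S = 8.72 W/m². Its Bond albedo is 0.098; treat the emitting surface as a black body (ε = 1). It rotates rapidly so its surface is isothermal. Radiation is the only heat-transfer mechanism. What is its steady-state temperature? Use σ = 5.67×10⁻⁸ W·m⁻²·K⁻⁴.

At equilibrium, absorbed power = emitted power.
Absorbing cross-section = πr² = 4.803×10¹¹ m²; emitting surface = 4πr² = 1.921×10¹² m² (ratio 4).
(1−a)S·A_cross = εσ·A_surf·T⁴  ⇒  T⁴ = (1−a)S/(4σ).
T⁴ = 0.902·8.72/(4·5.67×10⁻⁸) = 3.468×10⁷ K⁴.
T = (3.468×10⁷)^(1/4).

T ≈ 76.7 K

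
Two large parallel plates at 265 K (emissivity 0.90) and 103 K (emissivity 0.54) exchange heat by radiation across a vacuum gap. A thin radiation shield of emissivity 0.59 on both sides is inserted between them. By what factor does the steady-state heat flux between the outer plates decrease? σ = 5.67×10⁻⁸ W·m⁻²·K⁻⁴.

factor ≈ 2.22

Without shield: q₀ = σΔ(T⁴)/(1/ε₁+1/ε₂−1) with denominator 1.963.
With shield the two gaps are in series; the resistances add: (1/ε₁+1/ε_s−1)+(1/ε_s+1/ε₂−1) = 1.806+2.547 = 4.353.
Heat-flux ratio q₀/q = 4.353/1.963.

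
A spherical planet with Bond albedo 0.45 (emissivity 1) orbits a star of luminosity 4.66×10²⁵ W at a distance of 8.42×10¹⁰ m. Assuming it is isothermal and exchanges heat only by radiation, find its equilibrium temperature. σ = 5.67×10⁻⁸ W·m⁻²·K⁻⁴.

First find the stellar flux at distance d: S = L/(4πd²) = 4.66×10²⁵/(4π·(8.42×10¹⁰)²) = 523.1 W/m².
For an isothermal sphere, absorbed (1−a)S·πr² = emitted σ·4πr²·T⁴, so T⁴ = (1−a)S/(4σ).
T⁴ = 0.550·523.1/(4·5.67×10⁻⁸) = 1.268×10⁹ K⁴.

T ≈ 189 K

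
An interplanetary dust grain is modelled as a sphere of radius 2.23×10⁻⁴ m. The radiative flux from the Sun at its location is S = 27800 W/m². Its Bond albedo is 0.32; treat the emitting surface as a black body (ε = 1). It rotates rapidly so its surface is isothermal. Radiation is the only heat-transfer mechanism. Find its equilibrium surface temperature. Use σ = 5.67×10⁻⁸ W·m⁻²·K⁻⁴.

T ≈ 537 K

At equilibrium, absorbed power = emitted power.
Absorbing cross-section = πr² = 1.562×10⁻⁷ m²; emitting surface = 4πr² = 6.249×10⁻⁷ m² (ratio 4).
(1−a)S·A_cross = εσ·A_surf·T⁴  ⇒  T⁴ = (1−a)S/(4σ).
T⁴ = 0.680·27800/(4·5.67×10⁻⁸) = 8.335×10¹⁰ K⁴.
T = (8.335×10¹⁰)^(1/4).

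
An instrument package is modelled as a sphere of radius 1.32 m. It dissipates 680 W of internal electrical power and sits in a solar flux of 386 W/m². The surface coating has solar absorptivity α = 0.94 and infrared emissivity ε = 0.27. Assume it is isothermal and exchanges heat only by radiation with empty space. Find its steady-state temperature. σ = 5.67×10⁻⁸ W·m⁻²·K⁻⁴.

T ≈ 299 K

At steady state, absorbed solar power + internal power = radiated power.
Absorbed: α·S·A_cross = 0.94·386·5.474 = 1986 W (cross-section πr²).
Total input = 1986 + 680 = 2666 W.
Radiated: εσ·A_surf·T⁴ with A_surf = 4πr² = 21.90 m².
T⁴ = 2666/(0.27·5.67×10⁻⁸·21.90) = 7.954×10⁹ K⁴.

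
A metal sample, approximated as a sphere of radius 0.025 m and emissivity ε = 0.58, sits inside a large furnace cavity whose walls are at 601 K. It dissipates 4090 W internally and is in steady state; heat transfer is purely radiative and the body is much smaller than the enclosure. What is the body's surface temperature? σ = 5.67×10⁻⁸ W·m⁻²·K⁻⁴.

T ≈ 2000 K

For a small grey body in a large enclosure, net radiated power = εσA(T⁴ − T_w⁴).
Steady state: P = εσA(T⁴ − T_w⁴) with A = 4πr² = 0.007854 m².
T⁴ = P/(εσA) + T_w⁴ = 4090/(0.58·5.67×10⁻⁸·0.007854) + (601)⁴
    = 1.584×10¹³ + 1.305×10¹¹ = 1.597×10¹³ K⁴.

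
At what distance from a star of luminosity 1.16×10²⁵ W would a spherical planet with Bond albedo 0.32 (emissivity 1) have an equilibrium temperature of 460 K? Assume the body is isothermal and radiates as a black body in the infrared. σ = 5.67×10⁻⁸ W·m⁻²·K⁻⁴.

For an isothermal black-emitting sphere, (1−a)S·πr² = σ·4πr²·T⁴ ⇒ S = 4σT⁴/(1−a).
S = 4·5.67×10⁻⁸·(460)⁴/0.680 = 14930 W/m².
Flux falls as S = L/(4πd²), so d = √(L/(4πS)) = √(1.16×10²⁵/(4π·14930)).

d ≈ 7.86×10⁹ m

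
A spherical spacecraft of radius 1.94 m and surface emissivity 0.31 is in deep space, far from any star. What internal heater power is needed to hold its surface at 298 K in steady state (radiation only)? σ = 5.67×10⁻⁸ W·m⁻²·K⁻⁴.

P = εσ·4πr²·T⁴.
4πr² = 47.29 m²; T⁴ = 7.886×10⁹ K⁴.
P = 0.31·5.67×10⁻⁸·47.29·7.886×10⁹.

P ≈ 6560 W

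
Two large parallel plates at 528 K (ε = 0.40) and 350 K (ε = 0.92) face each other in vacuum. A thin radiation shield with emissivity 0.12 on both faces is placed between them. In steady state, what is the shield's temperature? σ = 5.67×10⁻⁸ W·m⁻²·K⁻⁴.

In steady state the net flux on the hot side equals that on the cold side.
σ(T₁⁴−T_s⁴)/D₁ = σ(T_s⁴−T₂⁴)/D₂, with D₁ = 1/ε₁+1/ε_s−1 = 9.833, D₂ = 1/ε_s+1/ε₂−1 = 8.420.
Solve for T_s⁴: T_s⁴ = (D₂·T₁⁴ + D₁·T₂⁴)/(D₁+D₂) = 4.394×10¹⁰ K⁴.

T_s ≈ 458 K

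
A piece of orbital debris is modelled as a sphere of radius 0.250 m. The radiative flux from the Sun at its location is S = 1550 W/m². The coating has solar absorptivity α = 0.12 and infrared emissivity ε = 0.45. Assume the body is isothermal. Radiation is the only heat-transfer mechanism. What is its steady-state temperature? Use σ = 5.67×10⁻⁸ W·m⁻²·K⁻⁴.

T ≈ 207 K

At equilibrium, absorbed power = emitted power.
Absorbing cross-section = πr² = 0.1963 m²; emitting surface = 4πr² = 0.7854 m² (ratio 4).
αS·A_cross = εσ·A_surf·T⁴  ⇒  T⁴ = αS/(ε·4σ).
T⁴ = 0.120·1550/(0.45·4·5.67×10⁻⁸) = 1.822×10⁹ K⁴.
T = (1.822×10⁹)^(1/4).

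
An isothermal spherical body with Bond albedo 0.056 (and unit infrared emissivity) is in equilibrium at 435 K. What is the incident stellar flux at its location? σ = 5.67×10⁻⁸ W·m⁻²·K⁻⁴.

(1−a)S·πr² = σ·4πr²·T⁴ ⇒ S = 4σT⁴/(1−a).
S = 4·5.67×10⁻⁸·3.581×10¹⁰/0.944.

S ≈ 8600 W/m²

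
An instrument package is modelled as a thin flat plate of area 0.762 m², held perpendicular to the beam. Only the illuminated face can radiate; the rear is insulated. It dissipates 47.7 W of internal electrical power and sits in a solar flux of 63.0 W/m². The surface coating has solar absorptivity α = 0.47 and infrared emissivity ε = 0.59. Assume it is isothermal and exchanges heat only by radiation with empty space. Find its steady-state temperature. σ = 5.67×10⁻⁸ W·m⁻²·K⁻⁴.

At steady state, absorbed solar power + internal power = radiated power.
Absorbed: α·S·A_cross = 0.47·63.0·0.7620 = 22.56 W (cross-section A).
Total input = 22.56 + 47.7 = 70.26 W.
Radiated: εσ·A_surf·T⁴ with A_surf = A = 0.7620 m².
T⁴ = 70.26/(0.59·5.67×10⁻⁸·0.7620) = 2.756×10⁹ K⁴.

T ≈ 229 K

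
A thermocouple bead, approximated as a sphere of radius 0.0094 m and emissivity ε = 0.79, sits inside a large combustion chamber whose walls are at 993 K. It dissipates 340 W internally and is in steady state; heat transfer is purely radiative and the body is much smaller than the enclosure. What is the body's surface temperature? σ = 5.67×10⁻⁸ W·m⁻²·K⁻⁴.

For a small grey body in a large enclosure, net radiated power = εσA(T⁴ − T_w⁴).
Steady state: P = εσA(T⁴ − T_w⁴) with A = 4πr² = 0.001110 m².
T⁴ = P/(εσA) + T_w⁴ = 340/(0.79·5.67×10⁻⁸·0.001110) + (993)⁴
    = 6.836×10¹² + 9.723×10¹¹ = 7.808×10¹² K⁴.

T ≈ 1670 K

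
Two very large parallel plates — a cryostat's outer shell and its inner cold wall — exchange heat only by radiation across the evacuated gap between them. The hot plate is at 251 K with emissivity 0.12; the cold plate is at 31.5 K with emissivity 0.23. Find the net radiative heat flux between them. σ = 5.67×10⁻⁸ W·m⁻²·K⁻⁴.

For two infinite grey parallel plates, q = σ(T₁⁴ − T₂⁴)/(1/ε₁ + 1/ε₂ − 1).
T₁⁴ − T₂⁴ = 3.969×10⁹ − 9.846×10⁵ = 3.968×10⁹ K⁴.
1/ε₁ + 1/ε₂ − 1 = 8.333 + 4.348 − 1 = 11.68.
q = 5.67×10⁻⁸ × 3.968×10⁹ / 11.68.

q ≈ 19.3 W/m²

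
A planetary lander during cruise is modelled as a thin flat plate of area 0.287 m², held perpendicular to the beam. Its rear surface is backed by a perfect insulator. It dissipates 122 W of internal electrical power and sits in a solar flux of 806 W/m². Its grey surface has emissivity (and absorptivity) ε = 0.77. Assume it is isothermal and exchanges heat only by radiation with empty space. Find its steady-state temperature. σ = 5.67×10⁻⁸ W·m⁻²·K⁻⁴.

T ≈ 393 K

At steady state, absorbed solar power + internal power = radiated power.
Absorbed: α·S·A_cross = 0.77·806·0.2870 = 178.1 W (cross-section A).
Total input = 178.1 + 122 = 300.1 W.
Radiated: εσ·A_surf·T⁴ with A_surf = A = 0.2870 m².
T⁴ = 300.1/(0.77·5.67×10⁻⁸·0.2870) = 2.395×10¹⁰ K⁴.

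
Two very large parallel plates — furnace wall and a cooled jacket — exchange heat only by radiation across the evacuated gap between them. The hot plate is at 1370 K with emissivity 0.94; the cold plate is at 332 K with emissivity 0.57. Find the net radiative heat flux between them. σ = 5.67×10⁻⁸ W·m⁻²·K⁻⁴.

q ≈ 1.09×10⁵ W/m²

For two infinite grey parallel plates, q = σ(T₁⁴ − T₂⁴)/(1/ε₁ + 1/ε₂ − 1).
T₁⁴ − T₂⁴ = 3.523×10¹² − 1.215×10¹⁰ = 3.511×10¹² K⁴.
1/ε₁ + 1/ε₂ − 1 = 1.064 + 1.754 − 1 = 1.818.
q = 5.67×10⁻⁸ × 3.511×10¹² / 1.818.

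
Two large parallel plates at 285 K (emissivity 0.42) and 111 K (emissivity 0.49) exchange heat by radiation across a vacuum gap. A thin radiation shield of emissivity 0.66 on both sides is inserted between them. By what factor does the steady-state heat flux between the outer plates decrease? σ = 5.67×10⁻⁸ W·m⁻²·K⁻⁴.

factor ≈ 1.59

Without shield: q₀ = σΔ(T⁴)/(1/ε₁+1/ε₂−1) with denominator 3.422.
With shield the two gaps are in series; the resistances add: (1/ε₁+1/ε_s−1)+(1/ε_s+1/ε₂−1) = 2.896+2.556 = 5.452.
Heat-flux ratio q₀/q = 5.452/3.422.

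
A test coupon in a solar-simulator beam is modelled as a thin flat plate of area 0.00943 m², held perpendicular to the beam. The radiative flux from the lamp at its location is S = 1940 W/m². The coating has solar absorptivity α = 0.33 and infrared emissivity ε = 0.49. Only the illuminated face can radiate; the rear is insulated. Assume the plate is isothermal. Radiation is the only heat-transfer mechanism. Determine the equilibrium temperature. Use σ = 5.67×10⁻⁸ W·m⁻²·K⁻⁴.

At equilibrium, absorbed power = emitted power.
Absorbing cross-section = A = 0.009430 m²; emitting surface = A = 0.009430 m² (ratio 1).
αS·A_cross = εσ·A_surf·T⁴  ⇒  T⁴ = αS/(ε·1σ).
T⁴ = 0.330·1940/(0.49·1·5.67×10⁻⁸) = 2.304×10¹⁰ K⁴.
T = (2.304×10¹⁰)^(1/4).

T ≈ 390 K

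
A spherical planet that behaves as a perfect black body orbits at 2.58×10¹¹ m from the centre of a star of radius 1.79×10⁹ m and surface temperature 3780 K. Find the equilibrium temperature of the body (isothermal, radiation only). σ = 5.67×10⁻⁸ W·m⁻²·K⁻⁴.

The star's surface emits σT_*⁴; at distance d the flux is S = σT_*⁴(R_*/d)².
S = 5.67×10⁻⁸·(3780)⁴·(1.79×10⁹/2.58×10¹¹)² = 557.2 W/m².
For an isothermal sphere T⁴ = (1−a)S/(4σ) = 2.457×10⁹ K⁴.

T ≈ 223 K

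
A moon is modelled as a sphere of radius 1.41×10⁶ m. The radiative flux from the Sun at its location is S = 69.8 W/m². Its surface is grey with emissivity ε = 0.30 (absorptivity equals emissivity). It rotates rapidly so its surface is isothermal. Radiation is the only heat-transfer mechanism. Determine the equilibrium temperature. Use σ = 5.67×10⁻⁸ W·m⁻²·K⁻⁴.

T ≈ 132 K

At equilibrium, absorbed power = emitted power.
Absorbing cross-section = πr² = 6.246×10¹² m²; emitting surface = 4πr² = 2.498×10¹³ m² (ratio 4).
εS·A_cross = εσ·A_surf·T⁴  ⇒  T⁴ = S/(4σ)   (ε cancels).
T⁴ = 69.8/(4·5.67×10⁻⁸) = 3.078×10⁸ K⁴.
T = (3.078×10⁸)^(1/4).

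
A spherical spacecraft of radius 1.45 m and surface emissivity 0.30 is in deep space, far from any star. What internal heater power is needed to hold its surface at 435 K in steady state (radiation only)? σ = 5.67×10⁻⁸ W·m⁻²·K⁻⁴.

P = εσ·4πr²·T⁴.
4πr² = 26.42 m²; T⁴ = 3.581×10¹⁰ K⁴.
P = 0.30·5.67×10⁻⁸·26.42·3.581×10¹⁰.

P ≈ 16100 W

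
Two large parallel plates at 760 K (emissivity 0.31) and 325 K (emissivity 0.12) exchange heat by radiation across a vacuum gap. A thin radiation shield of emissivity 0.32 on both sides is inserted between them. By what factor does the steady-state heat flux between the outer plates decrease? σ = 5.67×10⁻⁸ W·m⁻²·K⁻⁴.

Without shield: q₀ = σΔ(T⁴)/(1/ε₁+1/ε₂−1) with denominator 10.56.
With shield the two gaps are in series; the resistances add: (1/ε₁+1/ε_s−1)+(1/ε_s+1/ε₂−1) = 5.351+10.46 = 15.81.
Heat-flux ratio q₀/q = 15.81/10.56.

factor ≈ 1.50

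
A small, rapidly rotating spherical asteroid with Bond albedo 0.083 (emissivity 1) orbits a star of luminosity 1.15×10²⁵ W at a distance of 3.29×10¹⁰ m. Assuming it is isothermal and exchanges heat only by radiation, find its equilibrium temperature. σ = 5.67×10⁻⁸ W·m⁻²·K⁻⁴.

First find the stellar flux at distance d: S = L/(4πd²) = 1.15×10²⁵/(4π·(3.29×10¹⁰)²) = 845.5 W/m².
For an isothermal sphere, absorbed (1−a)S·πr² = emitted σ·4πr²·T⁴, so T⁴ = (1−a)S/(4σ).
T⁴ = 0.917·845.5/(4·5.67×10⁻⁸) = 3.418×10⁹ K⁴.

T ≈ 242 K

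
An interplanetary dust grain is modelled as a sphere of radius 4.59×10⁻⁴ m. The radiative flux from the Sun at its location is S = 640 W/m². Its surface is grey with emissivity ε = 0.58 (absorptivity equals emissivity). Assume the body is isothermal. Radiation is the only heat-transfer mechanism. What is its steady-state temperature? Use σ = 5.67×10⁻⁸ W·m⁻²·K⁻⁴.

T ≈ 230 K

At equilibrium, absorbed power = emitted power.
Absorbing cross-section = πr² = 6.619×10⁻⁷ m²; emitting surface = 4πr² = 2.647×10⁻⁶ m² (ratio 4).
εS·A_cross = εσ·A_surf·T⁴  ⇒  T⁴ = S/(4σ)   (ε cancels).
T⁴ = 640/(4·5.67×10⁻⁸) = 2.822×10⁹ K⁴.
T = (2.822×10⁹)^(1/4).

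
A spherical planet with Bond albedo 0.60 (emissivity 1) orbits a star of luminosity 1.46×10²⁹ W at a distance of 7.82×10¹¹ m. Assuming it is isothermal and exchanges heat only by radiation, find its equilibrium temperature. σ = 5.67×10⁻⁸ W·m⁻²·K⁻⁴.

T ≈ 428 K

First find the stellar flux at distance d: S = L/(4πd²) = 1.46×10²⁹/(4π·(7.82×10¹¹)²) = 19000 W/m².
For an isothermal sphere, absorbed (1−a)S·πr² = emitted σ·4πr²·T⁴, so T⁴ = (1−a)S/(4σ).
T⁴ = 0.400·19000/(4·5.67×10⁻⁸) = 3.351×10¹⁰ K⁴.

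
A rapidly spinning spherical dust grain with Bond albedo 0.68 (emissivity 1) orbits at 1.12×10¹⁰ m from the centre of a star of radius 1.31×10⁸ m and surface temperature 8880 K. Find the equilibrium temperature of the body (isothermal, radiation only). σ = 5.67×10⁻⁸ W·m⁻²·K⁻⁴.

T ≈ 511 K

The star's surface emits σT_*⁴; at distance d the flux is S = σT_*⁴(R_*/d)².
S = 5.67×10⁻⁸·(8880)⁴·(1.31×10⁸/1.12×10¹⁰)² = 48230 W/m².
For an isothermal sphere T⁴ = (1−a)S/(4σ) = 6.805×10¹⁰ K⁴.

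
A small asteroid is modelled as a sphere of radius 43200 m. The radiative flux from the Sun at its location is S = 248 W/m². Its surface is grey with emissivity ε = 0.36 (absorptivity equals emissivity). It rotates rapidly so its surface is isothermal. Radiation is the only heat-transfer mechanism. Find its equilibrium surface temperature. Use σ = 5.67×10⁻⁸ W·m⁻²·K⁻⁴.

T ≈ 182 K

At equilibrium, absorbed power = emitted power.
Absorbing cross-section = πr² = 5.863×10⁹ m²; emitting surface = 4πr² = 2.345×10¹⁰ m² (ratio 4).
εS·A_cross = εσ·A_surf·T⁴  ⇒  T⁴ = S/(4σ)   (ε cancels).
T⁴ = 248/(4·5.67×10⁻⁸) = 1.093×10⁹ K⁴.
T = (1.093×10⁹)^(1/4).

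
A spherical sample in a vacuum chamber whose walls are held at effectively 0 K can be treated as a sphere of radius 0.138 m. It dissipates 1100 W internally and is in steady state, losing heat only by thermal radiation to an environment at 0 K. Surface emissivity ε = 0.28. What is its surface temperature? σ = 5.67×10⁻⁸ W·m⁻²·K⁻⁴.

T ≈ 734 K

Steady state: internal power = radiated power, P = εσA T⁴.
Radiating area A = 4πr² = 0.2393 m².
T⁴ = P/(εσA) = 1100/(0.28·5.67×10⁻⁸·0.2393) = 2.895×10¹¹ K⁴.
T = (2.895×10¹¹)^(1/4).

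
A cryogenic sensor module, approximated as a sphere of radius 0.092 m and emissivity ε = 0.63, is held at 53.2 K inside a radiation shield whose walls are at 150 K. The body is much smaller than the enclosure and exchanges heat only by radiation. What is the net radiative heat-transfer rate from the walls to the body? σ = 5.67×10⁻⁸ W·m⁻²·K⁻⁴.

P_net ≈ 1.89 W

For a small grey body in a large enclosure: P_net = εσA(T_body⁴ − T_wall⁴).
A = 4πr² = 0.1064 m²; T_body⁴ − T_wall⁴ = 8.010×10⁶ − 5.062×10⁸ = -4.982×10⁸ K⁴.
|P_net| = 0.63·5.67×10⁻⁸·0.1064·4.982×10⁸.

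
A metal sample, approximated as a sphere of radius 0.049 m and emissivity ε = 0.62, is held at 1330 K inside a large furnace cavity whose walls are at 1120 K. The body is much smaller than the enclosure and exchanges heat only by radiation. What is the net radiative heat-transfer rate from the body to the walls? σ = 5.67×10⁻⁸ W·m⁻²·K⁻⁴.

For a small grey body in a large enclosure: P_net = εσA(T_body⁴ − T_wall⁴).
A = 4πr² = 0.03017 m²; T_body⁴ − T_wall⁴ = 3.129×10¹² − 1.574×10¹² = 1.555×10¹² K⁴.
|P_net| = 0.62·5.67×10⁻⁸·0.03017·1.555×10¹².

P_net ≈ 1650 W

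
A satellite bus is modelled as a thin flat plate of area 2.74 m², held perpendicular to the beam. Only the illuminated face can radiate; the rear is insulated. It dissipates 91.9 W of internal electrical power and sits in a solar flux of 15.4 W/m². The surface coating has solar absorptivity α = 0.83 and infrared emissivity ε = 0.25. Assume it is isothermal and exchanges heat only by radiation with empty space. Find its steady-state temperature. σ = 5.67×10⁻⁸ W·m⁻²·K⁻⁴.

At steady state, absorbed solar power + internal power = radiated power.
Absorbed: α·S·A_cross = 0.83·15.4·2.740 = 35.02 W (cross-section A).
Total input = 35.02 + 91.9 = 126.9 W.
Radiated: εσ·A_surf·T⁴ with A_surf = A = 2.740 m².
T⁴ = 126.9/(0.25·5.67×10⁻⁸·2.740) = 3.268×10⁹ K⁴.

T ≈ 239 K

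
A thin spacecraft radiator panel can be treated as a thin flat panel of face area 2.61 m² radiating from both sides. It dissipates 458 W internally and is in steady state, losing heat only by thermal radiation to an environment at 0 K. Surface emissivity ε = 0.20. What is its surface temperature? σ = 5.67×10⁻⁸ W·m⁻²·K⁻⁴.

Steady state: internal power = radiated power, P = εσA T⁴.
Radiating area A = 2·2.61 = 5.220 m².
T⁴ = P/(εσA) = 458/(0.20·5.67×10⁻⁸·5.220) = 7.737×10⁹ K⁴.
T = (7.737×10⁹)^(1/4).

T ≈ 297 K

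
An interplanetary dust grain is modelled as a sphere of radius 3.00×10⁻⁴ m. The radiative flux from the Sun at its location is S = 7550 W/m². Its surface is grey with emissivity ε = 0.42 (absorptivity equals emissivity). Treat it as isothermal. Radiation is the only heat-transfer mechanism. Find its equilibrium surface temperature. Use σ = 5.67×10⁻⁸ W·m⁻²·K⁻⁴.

T ≈ 427 K

At equilibrium, absorbed power = emitted power.
Absorbing cross-section = πr² = 2.827×10⁻⁷ m²; emitting surface = 4πr² = 1.131×10⁻⁶ m² (ratio 4).
εS·A_cross = εσ·A_surf·T⁴  ⇒  T⁴ = S/(4σ)   (ε cancels).
T⁴ = 7550/(4·5.67×10⁻⁸) = 3.329×10¹⁰ K⁴.
T = (3.329×10¹⁰)^(1/4).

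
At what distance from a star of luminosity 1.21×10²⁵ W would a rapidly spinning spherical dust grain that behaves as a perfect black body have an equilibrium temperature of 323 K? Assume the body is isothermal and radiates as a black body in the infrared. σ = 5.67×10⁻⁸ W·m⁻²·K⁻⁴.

d ≈ 1.97×10¹⁰ m

For an isothermal black-emitting sphere, (1−a)S·πr² = σ·4πr²·T⁴ ⇒ S = 4σT⁴/(1−a).
S = 4·5.67×10⁻⁸·(323)⁴/1.00 = 2469 W/m².
Flux falls as S = L/(4πd²), so d = √(L/(4πS)) = √(1.21×10²⁵/(4π·2469)).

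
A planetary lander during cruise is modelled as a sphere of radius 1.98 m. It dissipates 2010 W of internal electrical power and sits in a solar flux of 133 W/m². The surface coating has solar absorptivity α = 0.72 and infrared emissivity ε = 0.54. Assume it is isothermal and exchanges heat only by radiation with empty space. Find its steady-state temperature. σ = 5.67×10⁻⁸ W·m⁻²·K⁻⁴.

At steady state, absorbed solar power + internal power = radiated power.
Absorbed: α·S·A_cross = 0.72·133·12.32 = 1179 W (cross-section πr²).
Total input = 1179 + 2010 = 3189 W.
Radiated: εσ·A_surf·T⁴ with A_surf = 4πr² = 49.27 m².
T⁴ = 3189/(0.54·5.67×10⁻⁸·49.27) = 2.114×10⁹ K⁴.

T ≈ 214 K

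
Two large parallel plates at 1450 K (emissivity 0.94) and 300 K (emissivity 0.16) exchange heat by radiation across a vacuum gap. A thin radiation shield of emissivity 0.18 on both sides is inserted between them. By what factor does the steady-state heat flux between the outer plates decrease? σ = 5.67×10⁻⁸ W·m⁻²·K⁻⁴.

factor ≈ 2.60

Without shield: q₀ = σΔ(T⁴)/(1/ε₁+1/ε₂−1) with denominator 6.314.
With shield the two gaps are in series; the resistances add: (1/ε₁+1/ε_s−1)+(1/ε_s+1/ε₂−1) = 5.619+10.81 = 16.42.
Heat-flux ratio q₀/q = 16.42/6.314.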